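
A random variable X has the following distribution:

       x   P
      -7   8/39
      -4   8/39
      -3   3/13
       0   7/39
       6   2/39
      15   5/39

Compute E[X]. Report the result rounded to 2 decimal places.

-0.72

E[X] = (8/39)·(-7) + (8/39)·(-4) + (3/13)·(-3) + (7/39)·0 + (2/39)·6 + (5/39)·15
     = -28/39 ≈ -0.72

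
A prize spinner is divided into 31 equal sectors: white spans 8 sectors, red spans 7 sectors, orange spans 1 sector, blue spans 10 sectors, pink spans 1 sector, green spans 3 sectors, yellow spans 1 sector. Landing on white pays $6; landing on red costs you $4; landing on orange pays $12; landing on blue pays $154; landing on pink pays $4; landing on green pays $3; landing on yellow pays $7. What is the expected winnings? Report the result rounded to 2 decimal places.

E[payout] = (8/31)·6 + (7/31)·(-4) + (1/31)·12 + (10/31)·154 + (1/31)·4 + (3/31)·3 + (1/31)·7 = 1592/31
≈ $51.35

$51.35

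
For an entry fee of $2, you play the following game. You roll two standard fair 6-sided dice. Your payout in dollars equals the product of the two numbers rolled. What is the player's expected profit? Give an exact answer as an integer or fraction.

41/4 dollars

Distribution of the product of the two numbers rolled: 1 w.p. 1/36, 2 w.p. 1/18, 3 w.p. 1/18, 4 w.p. 1/12, 5 w.p. 1/18, 6 w.p. 1/9, …
E[payout] = (1/36)·1 + (1/18)·2 + (1/18)·3 + (1/12)·4 + (1/18)·5 + (1/9)·6 + (1/18)·8 + (1/36)·9 + (1/18)·10 + (1/9)·12 + (1/18)·15 + (1/36)·16 + (1/18)·18 + (1/18)·20 + (1/18)·24 + (1/36)·25 + (1/18)·30 + (1/36)·36 = 49/4
Expected profit = 49/4 − 2 = 41/4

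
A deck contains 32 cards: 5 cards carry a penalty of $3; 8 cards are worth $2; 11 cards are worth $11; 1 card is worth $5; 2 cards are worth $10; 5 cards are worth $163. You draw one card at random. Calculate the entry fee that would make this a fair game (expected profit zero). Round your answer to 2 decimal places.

E[payout] = (5/32)·(-3) + (8/32)·2 + (11/32)·11 + (1/32)·5 + (2/32)·10 + (5/32)·163 = 481/16
Fair fee = E[payout] = 481/16 ≈ $30.06

$30.06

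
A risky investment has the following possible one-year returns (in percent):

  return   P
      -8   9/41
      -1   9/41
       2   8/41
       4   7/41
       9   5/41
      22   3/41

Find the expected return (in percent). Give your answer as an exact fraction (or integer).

E[X] = (9/41)·(-8) + (9/41)·(-1) + (8/41)·2 + (7/41)·4 + (5/41)·9 + (3/41)·22
     = 74/41

74/41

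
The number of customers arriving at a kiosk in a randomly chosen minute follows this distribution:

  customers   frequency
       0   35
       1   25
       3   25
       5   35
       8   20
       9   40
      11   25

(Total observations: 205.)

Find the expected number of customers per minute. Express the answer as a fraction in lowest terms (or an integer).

214/41

Total = 205, so P(customers=0) = 35/205, etc.
E[X] = (7/41)·0 + (5/41)·1 + (5/41)·3 + (7/41)·5 + (4/41)·8 + (8/41)·9 + (5/41)·11
     = 214/41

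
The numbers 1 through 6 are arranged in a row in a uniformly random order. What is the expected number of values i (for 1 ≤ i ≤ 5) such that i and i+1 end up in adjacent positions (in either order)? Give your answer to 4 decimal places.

1.6667

For each i ∈ {1,…,5}, let Xᵢ = 1 if i and i+1 are adjacent. P(Xᵢ=1) = 2·(6−1)!/6! = 2/6.
By linearity, E[ΣXᵢ] = (5)·(2/6) = 5/3.
≈ 1.6667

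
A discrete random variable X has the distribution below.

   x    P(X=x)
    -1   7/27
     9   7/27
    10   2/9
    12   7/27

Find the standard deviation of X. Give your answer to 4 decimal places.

E[X] = 200/27, E[X²] = 2182/27
Var(X) = E[X²] − (E[X])² = 2182/27 − 40000/729 = 18914/729
SD(X) = √(18914/729) ≈ 5.0936

5.0936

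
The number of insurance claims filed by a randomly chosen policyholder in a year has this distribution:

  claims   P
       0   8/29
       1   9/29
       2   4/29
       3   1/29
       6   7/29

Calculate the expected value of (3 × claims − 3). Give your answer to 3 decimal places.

E[3x-3] = (8/29)·(-3) + (9/29)·0 + (4/29)·3 + (1/29)·6 + (7/29)·15
     = 99/29 ≈ 3.414

3.414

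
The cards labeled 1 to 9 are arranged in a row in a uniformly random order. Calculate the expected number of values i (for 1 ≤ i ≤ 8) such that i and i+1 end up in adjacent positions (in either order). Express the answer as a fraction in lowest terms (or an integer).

16/9

For each i ∈ {1,…,8}, let Xᵢ = 1 if i and i+1 are adjacent. P(Xᵢ=1) = 2·(9−1)!/9! = 2/9.
By linearity, E[ΣXᵢ] = (8)·(2/9) = 16/9.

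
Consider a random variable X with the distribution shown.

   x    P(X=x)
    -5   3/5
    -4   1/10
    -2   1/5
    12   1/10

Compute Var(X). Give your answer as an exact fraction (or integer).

626/25

E[X] = (3/5)·(-5) + (1/10)·(-4) + (1/5)·(-2) + (1/10)·12 = -13/5
E[X²] = (3/5)·25 + (1/10)·16 + (1/5)·4 + (1/10)·144 = 159/5
Var(X) = 159/5 − (-13/5)² = 626/25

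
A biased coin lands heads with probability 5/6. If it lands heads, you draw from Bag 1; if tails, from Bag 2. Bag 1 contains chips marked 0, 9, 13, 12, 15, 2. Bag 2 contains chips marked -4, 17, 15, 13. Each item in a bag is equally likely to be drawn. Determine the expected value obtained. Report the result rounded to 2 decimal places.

E[X | Bag 1] = (0 + 9 + 13 + 12 + 15 + 2)/6 = 17/2
E[X | Bag 2] = (-4 + 17 + 15 + 13)/4 = 41/4
E[X] = (5/6)·17/2 + (1/6)·41/4 = 211/24 ≈ 8.79

8.79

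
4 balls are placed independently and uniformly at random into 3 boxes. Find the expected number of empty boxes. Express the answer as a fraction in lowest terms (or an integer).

16/27

Let Xⱼ=1 if box j is empty. P(Xⱼ=1) = ((3-1)/3)^4 = 16/81.
By linearity, E[#empty] = 3·16/81 = 16/27.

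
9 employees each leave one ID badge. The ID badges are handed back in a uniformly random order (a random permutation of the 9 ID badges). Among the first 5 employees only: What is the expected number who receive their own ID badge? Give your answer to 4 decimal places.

0.5556

Let Xᵢ = 1 if person i gets their own ID badge. For each i, P(Xᵢ=1) = 1/9.
By linearity of expectation, E[X₁+…+X_5] = 5·(1/9) = 5/9.
≈ 0.5556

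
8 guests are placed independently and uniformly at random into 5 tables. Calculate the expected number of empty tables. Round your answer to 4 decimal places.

0.8389

Let Xⱼ=1 if table j is empty. P(Xⱼ=1) = ((5-1)/5)^8 = 65536/390625.
By linearity, E[#empty] = 5·65536/390625 = 65536/78125.
≈ 0.8389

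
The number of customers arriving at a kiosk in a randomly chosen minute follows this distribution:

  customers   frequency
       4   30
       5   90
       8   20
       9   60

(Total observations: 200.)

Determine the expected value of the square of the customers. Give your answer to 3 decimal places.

Total = 200, so P(customers=4) = 30/200, etc.
E[X²] = (3/20)·16 + (9/20)·25 + (1/10)·64 + (3/10)·81
     = 887/20 ≈ 44.350

44.350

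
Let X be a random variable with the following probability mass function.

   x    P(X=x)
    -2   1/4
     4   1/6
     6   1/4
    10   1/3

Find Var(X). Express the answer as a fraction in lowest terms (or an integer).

21

E[X] = (1/4)·(-2) + (1/6)·4 + (1/4)·6 + (1/3)·10 = 5
E[X²] = (1/4)·4 + (1/6)·16 + (1/4)·36 + (1/3)·100 = 46
Var(X) = 46 − (5)² = 21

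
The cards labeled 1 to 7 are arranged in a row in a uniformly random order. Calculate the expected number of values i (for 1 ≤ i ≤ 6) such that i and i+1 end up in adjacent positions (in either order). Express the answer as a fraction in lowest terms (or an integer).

12/7

For each i ∈ {1,…,6}, let Xᵢ = 1 if i and i+1 are adjacent. P(Xᵢ=1) = 2·(7−1)!/7! = 2/7.
By linearity, E[ΣXᵢ] = (6)·(2/7) = 12/7.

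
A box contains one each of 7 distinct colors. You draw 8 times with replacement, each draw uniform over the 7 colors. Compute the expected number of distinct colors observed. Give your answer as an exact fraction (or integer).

4085185/823543

Let Xⱼ=1 if type j appears at least once. P(Xⱼ=1) = 1 − ((7−1)/7)^8 = 4085185/5764801.
E[#distinct] = 7·4085185/5764801 = 4085185/823543.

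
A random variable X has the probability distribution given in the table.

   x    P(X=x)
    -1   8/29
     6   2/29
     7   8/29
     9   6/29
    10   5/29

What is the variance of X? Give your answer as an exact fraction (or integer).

15386/841

E[X] = (8/29)·(-1) + (2/29)·6 + (8/29)·7 + (6/29)·9 + (5/29)·10 = 164/29
E[X²] = (8/29)·1 + (2/29)·36 + (8/29)·49 + (6/29)·81 + (5/29)·100 = 1458/29
Var(X) = 1458/29 − (164/29)² = 15386/841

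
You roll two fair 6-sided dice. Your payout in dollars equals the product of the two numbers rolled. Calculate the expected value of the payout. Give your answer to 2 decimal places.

Distribution of the product of the two numbers rolled: 1 w.p. 1/36, 2 w.p. 1/18, 3 w.p. 1/18, 4 w.p. 1/12, 5 w.p. 1/18, 6 w.p. 1/9, …
E[payout] = (1/36)·1 + (1/18)·2 + (1/18)·3 + (1/12)·4 + (1/18)·5 + (1/9)·6 + (1/18)·8 + (1/36)·9 + (1/18)·10 + (1/9)·12 + (1/18)·15 + (1/36)·16 + (1/18)·18 + (1/18)·20 + (1/18)·24 + (1/36)·25 + (1/18)·30 + (1/36)·36 = 49/4
≈ $12.25

$12.25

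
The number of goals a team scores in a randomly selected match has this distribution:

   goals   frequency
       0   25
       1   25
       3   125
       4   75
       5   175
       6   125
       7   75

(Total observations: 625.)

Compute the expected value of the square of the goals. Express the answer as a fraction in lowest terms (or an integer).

596/25

Total = 625, so P(goals=0) = 25/625, etc.
E[X²] = (1/25)·0 + (1/25)·1 + (1/5)·9 + (3/25)·16 + (7/25)·25 + (1/5)·36 + (3/25)·49
     = 596/25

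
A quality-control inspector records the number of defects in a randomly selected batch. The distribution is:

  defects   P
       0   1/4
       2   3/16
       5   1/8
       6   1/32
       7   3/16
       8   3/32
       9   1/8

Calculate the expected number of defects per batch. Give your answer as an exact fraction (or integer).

E[X] = (1/4)·0 + (3/16)·2 + (1/8)·5 + (1/32)·6 + (3/16)·7 + (3/32)·8 + (1/8)·9
     = 35/8

35/8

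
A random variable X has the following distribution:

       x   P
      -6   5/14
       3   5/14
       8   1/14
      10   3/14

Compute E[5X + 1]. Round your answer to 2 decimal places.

9.21

E[5x+1] = (5/14)·(-29) + (5/14)·16 + (1/14)·41 + (3/14)·51
     = 129/14 ≈ 9.21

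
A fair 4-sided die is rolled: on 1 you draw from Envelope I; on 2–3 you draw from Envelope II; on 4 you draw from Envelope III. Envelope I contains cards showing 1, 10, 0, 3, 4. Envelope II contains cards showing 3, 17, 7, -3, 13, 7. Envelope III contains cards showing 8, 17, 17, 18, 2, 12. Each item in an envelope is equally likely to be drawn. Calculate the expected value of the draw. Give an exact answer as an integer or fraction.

E[X | Envelope I] = (1 + 10 + 0 + 3 + 4)/5 = 18/5
E[X | Envelope II] = (3 + 17 + 7 − 3 + 13 + 7)/6 = 22/3
E[X | Envelope III] = (8 + 17 + 17 + 18 + 2 + 12)/6 = 37/3
E[X] = (1/4)·18/5 + (1/2)·22/3 + (1/4)·37/3 = 153/20

153/20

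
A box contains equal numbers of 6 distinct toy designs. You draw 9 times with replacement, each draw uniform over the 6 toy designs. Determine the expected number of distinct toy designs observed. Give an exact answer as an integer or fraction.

8124571/1679616

Let Xⱼ=1 if type j appears at least once. P(Xⱼ=1) = 1 − ((6−1)/6)^9 = 8124571/10077696.
E[#distinct] = 6·8124571/10077696 = 8124571/1679616.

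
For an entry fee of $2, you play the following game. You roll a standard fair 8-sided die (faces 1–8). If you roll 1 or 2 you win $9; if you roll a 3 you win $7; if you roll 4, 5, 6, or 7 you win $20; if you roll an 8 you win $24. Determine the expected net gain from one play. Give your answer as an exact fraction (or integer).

113/8 dollars

E[payout] = (1/8)·7 + (1/4)·9 + (1/2)·20 + (1/8)·24 = 129/8
Expected profit = 129/8 − 2 = 113/8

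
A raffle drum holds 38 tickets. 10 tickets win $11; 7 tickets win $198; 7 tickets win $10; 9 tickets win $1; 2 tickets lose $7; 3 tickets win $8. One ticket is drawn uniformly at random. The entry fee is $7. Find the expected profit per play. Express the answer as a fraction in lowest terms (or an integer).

E[payout] = (10/38)·11 + (7/38)·198 + (7/38)·10 + (9/38)·1 + (2/38)·(-7) + (3/38)·8 = 1585/38
Expected profit = 1585/38 − 7 = 1319/38

1319/38 dollars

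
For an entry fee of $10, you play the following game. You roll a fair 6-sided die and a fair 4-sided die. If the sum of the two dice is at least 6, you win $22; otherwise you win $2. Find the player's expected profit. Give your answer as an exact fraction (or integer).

E[payout] = (5/12)·2 + (7/12)·22 = 41/3
Expected profit = 41/3 − 10 = 11/3

11/3 dollars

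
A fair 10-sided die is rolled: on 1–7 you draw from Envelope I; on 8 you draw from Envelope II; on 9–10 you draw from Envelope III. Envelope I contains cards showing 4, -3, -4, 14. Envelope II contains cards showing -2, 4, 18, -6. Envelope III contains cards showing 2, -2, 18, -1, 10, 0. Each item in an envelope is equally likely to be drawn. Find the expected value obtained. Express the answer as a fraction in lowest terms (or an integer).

127/40

E[X | Envelope I] = (4 − 3 − 4 + 14)/4 = 11/4
E[X | Envelope II] = (-2 + 4 + 18 − 6)/4 = 7/2
E[X | Envelope III] = (2 − 2 + 18 − 1 + 10 + 0)/6 = 9/2
E[X] = (7/10)·11/4 + (1/10)·7/2 + (1/5)·9/2 = 127/40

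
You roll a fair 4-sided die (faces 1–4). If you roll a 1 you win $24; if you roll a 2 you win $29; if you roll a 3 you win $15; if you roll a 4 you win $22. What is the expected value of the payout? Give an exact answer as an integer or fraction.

45/2 dollars

E[payout] = (1/4)·15 + (1/4)·22 + (1/4)·24 + (1/4)·29 = 45/2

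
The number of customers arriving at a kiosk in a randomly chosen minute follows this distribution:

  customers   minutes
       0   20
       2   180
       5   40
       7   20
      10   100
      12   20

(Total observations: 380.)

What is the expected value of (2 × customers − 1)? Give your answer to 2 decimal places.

Total = 380, so P(customers=0) = 20/380, etc.
E[2x-1] = (1/19)·(-1) + (9/19)·3 + (2/19)·9 + (1/19)·13 + (5/19)·19 + (1/19)·23
     = 175/19 ≈ 9.21

9.21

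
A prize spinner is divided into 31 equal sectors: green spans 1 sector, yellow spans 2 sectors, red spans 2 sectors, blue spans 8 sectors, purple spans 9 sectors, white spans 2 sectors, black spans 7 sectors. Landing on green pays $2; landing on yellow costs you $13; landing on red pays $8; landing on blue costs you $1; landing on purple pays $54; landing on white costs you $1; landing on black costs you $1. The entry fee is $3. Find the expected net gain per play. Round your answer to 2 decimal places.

E[payout] = (1/31)·2 + (2/31)·(-13) + (2/31)·8 + (8/31)·(-1) + (9/31)·54 + (2/31)·(-1) + (7/31)·(-1) = 461/31
Expected profit = 461/31 − 3 = 368/31 ≈ $11.87

$11.87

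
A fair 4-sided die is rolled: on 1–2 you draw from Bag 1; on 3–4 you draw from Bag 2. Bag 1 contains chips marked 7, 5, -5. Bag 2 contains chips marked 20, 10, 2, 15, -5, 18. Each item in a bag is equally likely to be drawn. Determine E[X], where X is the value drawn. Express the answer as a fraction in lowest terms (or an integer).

37/6

E[X | Bag 1] = (7 + 5 − 5)/3 = 7/3
E[X | Bag 2] = (20 + 10 + 2 + 15 − 5 + 18)/6 = 10
E[X] = (1/2)·7/3 + (1/2)·10 = 37/6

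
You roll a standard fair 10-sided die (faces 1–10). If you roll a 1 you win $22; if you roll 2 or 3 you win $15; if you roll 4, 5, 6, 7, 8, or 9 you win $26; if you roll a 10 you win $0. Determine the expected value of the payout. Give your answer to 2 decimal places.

E[payout] = (1/10)·0 + (1/5)·15 + (1/10)·22 + (3/5)·26 = 104/5
≈ $20.80

$20.80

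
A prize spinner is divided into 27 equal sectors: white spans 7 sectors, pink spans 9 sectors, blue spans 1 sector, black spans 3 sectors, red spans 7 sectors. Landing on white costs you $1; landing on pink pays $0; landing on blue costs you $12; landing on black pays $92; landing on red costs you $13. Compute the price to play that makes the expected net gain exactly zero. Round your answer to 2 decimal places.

$6.15

E[payout] = (7/27)·(-1) + (9/27)·0 + (1/27)·(-12) + (3/27)·92 + (7/27)·(-13) = 166/27
Fair fee = E[payout] = 166/27 ≈ $6.15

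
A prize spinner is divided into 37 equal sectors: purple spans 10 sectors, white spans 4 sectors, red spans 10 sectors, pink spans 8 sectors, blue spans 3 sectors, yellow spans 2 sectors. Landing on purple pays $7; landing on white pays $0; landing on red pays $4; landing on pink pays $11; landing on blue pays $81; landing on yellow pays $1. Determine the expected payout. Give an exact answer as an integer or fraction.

443/37 dollars

E[payout] = (10/37)·7 + (4/37)·0 + (10/37)·4 + (8/37)·11 + (3/37)·81 + (2/37)·1 = 443/37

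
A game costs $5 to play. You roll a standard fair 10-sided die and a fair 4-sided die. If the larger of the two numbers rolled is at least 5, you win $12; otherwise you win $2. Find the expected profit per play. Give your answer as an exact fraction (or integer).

$3

E[payout] = (2/5)·2 + (3/5)·12 = 8
Expected profit = 8 − 5 = 3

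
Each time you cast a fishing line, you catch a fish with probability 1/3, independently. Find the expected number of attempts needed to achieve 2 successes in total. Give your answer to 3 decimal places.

By linearity (sum of 2 independent geometric waits), E[trials] = 2/p = 2/(1/3) = 6.
≈ 6.000

6.000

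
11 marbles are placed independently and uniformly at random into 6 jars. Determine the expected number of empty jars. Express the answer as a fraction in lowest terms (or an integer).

Let Xⱼ=1 if jar j is empty. P(Xⱼ=1) = ((6-1)/6)^11 = 48828125/362797056.
By linearity, E[#empty] = 6·48828125/362797056 = 48828125/60466176.

48828125/60466176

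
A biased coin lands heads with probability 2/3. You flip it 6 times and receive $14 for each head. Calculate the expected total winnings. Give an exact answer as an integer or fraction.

$56

E[#heads] = 6·2/3 = 4 (linearity over flips).
E[winnings] = 14·4 = 56.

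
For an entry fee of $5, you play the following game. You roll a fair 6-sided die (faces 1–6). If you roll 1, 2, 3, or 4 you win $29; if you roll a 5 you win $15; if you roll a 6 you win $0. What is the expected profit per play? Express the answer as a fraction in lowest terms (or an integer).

101/6 dollars

E[payout] = (1/6)·0 + (1/6)·15 + (2/3)·29 = 131/6
Expected profit = 131/6 − 5 = 101/6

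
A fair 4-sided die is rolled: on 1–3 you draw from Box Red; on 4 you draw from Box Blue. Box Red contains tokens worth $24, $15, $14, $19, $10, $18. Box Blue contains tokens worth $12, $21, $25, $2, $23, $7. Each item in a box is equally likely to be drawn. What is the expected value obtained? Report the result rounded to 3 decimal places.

E[X | Box Red] = (24 + 15 + 14 + 19 + 10 + 18)/6 = 50/3
E[X | Box Blue] = (12 + 21 + 25 + 2 + 23 + 7)/6 = 15
E[X] = (3/4)·50/3 + (1/4)·15 = 65/4 ≈ 16.250

$16.250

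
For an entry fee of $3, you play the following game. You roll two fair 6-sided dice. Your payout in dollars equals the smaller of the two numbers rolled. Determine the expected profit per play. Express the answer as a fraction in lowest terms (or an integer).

Distribution of the smaller of the two numbers rolled: 1 w.p. 11/36, 2 w.p. 1/4, 3 w.p. 7/36, 4 w.p. 5/36, 5 w.p. 1/12, 6 w.p. 1/36
E[payout] = (11/36)·1 + (1/4)·2 + (7/36)·3 + (5/36)·4 + (1/12)·5 + (1/36)·6 = 91/36
Expected profit = 91/36 − 3 = -17/36

-17/36 dollars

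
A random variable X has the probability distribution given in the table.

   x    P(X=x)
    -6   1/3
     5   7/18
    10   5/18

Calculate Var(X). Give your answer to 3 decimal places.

42.090

E[X] = (1/3)·(-6) + (7/18)·5 + (5/18)·10 = 49/18
E[X²] = (1/3)·36 + (7/18)·25 + (5/18)·100 = 99/2
Var(X) = 99/2 − (49/18)² = 13637/324 ≈ 42.090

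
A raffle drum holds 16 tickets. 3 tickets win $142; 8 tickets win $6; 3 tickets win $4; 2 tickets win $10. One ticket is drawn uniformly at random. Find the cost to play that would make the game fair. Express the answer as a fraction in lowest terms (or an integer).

253/8 dollars

E[payout] = (3/16)·142 + (8/16)·6 + (3/16)·4 + (2/16)·10 = 253/8
Fair fee = E[payout] = 253/8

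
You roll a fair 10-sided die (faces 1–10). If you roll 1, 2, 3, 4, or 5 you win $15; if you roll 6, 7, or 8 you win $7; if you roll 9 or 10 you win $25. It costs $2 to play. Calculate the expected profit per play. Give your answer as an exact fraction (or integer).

63/5 dollars

E[payout] = (3/10)·7 + (1/2)·15 + (1/5)·25 = 73/5
Expected profit = 73/5 − 2 = 63/5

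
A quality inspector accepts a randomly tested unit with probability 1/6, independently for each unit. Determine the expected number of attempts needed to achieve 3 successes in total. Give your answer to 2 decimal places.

By linearity (sum of 3 independent geometric waits), E[trials] = 3/p = 3/(1/6) = 18.
≈ 18.00

18.00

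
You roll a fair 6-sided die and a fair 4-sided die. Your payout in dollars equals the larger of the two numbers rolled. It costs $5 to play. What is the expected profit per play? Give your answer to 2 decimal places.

-$1.08

Distribution of the larger of the two numbers rolled: 1 w.p. 1/24, 2 w.p. 1/8, 3 w.p. 5/24, 4 w.p. 7/24, 5 w.p. 1/6, 6 w.p. 1/6
E[payout] = (1/24)·1 + (1/8)·2 + (5/24)·3 + (7/24)·4 + (1/6)·5 + (1/6)·6 = 47/12
Expected profit = 47/12 − 5 = -13/12 ≈ -$1.08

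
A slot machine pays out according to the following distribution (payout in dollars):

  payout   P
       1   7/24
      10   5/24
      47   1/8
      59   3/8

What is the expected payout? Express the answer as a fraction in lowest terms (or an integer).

E[X] = (7/24)·1 + (5/24)·10 + (1/8)·47 + (3/8)·59
     = 243/8

243/8 dollars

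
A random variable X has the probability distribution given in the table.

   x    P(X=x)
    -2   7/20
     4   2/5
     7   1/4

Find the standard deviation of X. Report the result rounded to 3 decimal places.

E[X] = 53/20, E[X²] = 401/20
Var(X) = E[X²] − (E[X])² = 401/20 − 2809/400 = 5211/400
SD(X) = √(5211/400) ≈ 3.609

3.609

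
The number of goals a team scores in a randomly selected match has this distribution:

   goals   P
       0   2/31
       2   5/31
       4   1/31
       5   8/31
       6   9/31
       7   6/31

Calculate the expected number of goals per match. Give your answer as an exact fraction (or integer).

E[X] = (2/31)·0 + (5/31)·2 + (1/31)·4 + (8/31)·5 + (9/31)·6 + (6/31)·7
     = 150/31

150/31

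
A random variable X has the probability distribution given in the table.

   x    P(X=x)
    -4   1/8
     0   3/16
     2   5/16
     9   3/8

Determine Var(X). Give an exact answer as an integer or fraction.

E[X] = (1/8)·(-4) + (3/16)·0 + (5/16)·2 + (3/8)·9 = 7/2
E[X²] = (1/8)·16 + (3/16)·0 + (5/16)·4 + (3/8)·81 = 269/8
Var(X) = 269/8 − (7/2)² = 171/8

171/8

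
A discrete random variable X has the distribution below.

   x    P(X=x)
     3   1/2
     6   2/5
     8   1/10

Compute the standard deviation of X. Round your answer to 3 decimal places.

E[X] = 47/10, E[X²] = 253/10
Var(X) = E[X²] − (E[X])² = 253/10 − 2209/100 = 321/100
SD(X) = √(321/100) ≈ 1.792

1.792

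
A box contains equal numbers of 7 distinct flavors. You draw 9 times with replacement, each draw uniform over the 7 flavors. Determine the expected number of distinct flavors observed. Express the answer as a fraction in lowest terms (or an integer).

30275911/5764801

Let Xⱼ=1 if type j appears at least once. P(Xⱼ=1) = 1 − ((7−1)/7)^9 = 30275911/40353607.
E[#distinct] = 7·30275911/40353607 = 30275911/5764801.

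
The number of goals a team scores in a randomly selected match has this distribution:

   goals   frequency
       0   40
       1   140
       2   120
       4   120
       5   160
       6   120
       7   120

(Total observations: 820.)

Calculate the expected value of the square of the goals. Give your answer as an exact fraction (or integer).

837/41

Total = 820, so P(goals=0) = 40/820, etc.
E[X²] = (2/41)·0 + (7/41)·1 + (6/41)·4 + (6/41)·16 + (8/41)·25 + (6/41)·36 + (6/41)·49
     = 837/41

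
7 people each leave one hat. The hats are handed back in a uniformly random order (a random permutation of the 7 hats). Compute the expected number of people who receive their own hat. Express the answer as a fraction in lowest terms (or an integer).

1

Let Xᵢ = 1 if person i gets their own hat. For each i, P(Xᵢ=1) = 1/7.
By linearity of expectation, E[X₁+…+X_7] = 7·(1/7) = 1.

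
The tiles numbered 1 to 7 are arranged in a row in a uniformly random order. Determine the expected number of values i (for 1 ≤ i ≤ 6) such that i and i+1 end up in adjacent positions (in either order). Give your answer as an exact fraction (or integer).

12/7

For each i ∈ {1,…,6}, let Xᵢ = 1 if i and i+1 are adjacent. P(Xᵢ=1) = 2·(7−1)!/7! = 2/7.
By linearity, E[ΣXᵢ] = (6)·(2/7) = 12/7.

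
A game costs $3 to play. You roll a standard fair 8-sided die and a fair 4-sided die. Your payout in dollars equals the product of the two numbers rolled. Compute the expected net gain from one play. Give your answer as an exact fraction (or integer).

Distribution of the product of the two numbers rolled: 1 w.p. 1/32, 2 w.p. 1/16, 3 w.p. 1/16, 4 w.p. 3/32, 5 w.p. 1/32, 6 w.p. 3/32, …
E[payout] = (1/32)·1 + (1/16)·2 + (1/16)·3 + (3/32)·4 + (1/32)·5 + (3/32)·6 + (1/32)·7 + (3/32)·8 + (1/32)·9 + (1/32)·10 + (3/32)·12 + (1/32)·14 + (1/32)·15 + (1/16)·16 + (1/32)·18 + (1/32)·20 + (1/32)·21 + (1/16)·24 + (1/32)·28 + (1/32)·32 = 45/4
Expected profit = 45/4 − 3 = 33/4

33/4 dollars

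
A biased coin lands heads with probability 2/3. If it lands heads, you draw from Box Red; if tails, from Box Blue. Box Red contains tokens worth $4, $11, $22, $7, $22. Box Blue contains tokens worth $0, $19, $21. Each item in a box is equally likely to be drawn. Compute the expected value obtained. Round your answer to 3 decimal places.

$13.244

E[X | Box Red] = (4 + 11 + 22 + 7 + 22)/5 = 66/5
E[X | Box Blue] = (0 + 19 + 21)/3 = 40/3
E[X] = (2/3)·66/5 + (1/3)·40/3 = 596/45 ≈ 13.244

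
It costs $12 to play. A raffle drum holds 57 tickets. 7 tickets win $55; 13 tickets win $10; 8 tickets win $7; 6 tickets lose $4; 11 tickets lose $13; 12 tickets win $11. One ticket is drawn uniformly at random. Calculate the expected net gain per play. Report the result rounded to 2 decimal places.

-$2.60

E[payout] = (7/57)·55 + (13/57)·10 + (8/57)·7 + (6/57)·(-4) + (11/57)·(-13) + (12/57)·11 = 536/57
Expected profit = 536/57 − 12 = -148/57 ≈ -$2.60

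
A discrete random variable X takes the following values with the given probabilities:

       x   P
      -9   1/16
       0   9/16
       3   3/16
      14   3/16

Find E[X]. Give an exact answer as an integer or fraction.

E[X] = (1/16)·(-9) + (9/16)·0 + (3/16)·3 + (3/16)·14
     = 21/8

21/8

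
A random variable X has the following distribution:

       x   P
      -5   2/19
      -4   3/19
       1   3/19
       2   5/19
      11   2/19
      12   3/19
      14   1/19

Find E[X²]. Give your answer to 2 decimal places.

52.16

E[X²] = (2/19)·25 + (3/19)·16 + (3/19)·1 + (5/19)·4 + (2/19)·121 + (3/19)·144 + (1/19)·196
     = 991/19 ≈ 52.16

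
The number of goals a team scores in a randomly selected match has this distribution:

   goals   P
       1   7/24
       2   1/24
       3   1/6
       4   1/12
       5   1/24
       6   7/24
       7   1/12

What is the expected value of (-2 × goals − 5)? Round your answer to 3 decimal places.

-12.500

E[-2x-5] = (7/24)·(-7) + (1/24)·(-9) + (1/6)·(-11) + (1/12)·(-13) + (1/24)·(-15) + (7/24)·(-17) + (1/12)·(-19)
     = -25/2 ≈ -12.500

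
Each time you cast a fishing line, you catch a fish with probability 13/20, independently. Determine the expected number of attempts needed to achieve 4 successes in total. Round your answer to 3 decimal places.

6.154

By linearity (sum of 4 independent geometric waits), E[trials] = 4/p = 4/(13/20) = 80/13.
≈ 6.154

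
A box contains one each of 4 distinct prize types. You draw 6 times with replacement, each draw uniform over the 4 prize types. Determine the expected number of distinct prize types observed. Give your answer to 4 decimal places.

Let Xⱼ=1 if type j appears at least once. P(Xⱼ=1) = 1 − ((4−1)/4)^6 = 3367/4096.
E[#distinct] = 4·3367/4096 = 3367/1024.
≈ 3.2881

3.2881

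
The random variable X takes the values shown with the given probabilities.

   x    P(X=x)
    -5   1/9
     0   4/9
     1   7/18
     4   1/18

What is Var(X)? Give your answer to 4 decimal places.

E[X] = (1/9)·(-5) + (4/9)·0 + (7/18)·1 + (1/18)·4 = 1/18
E[X²] = (1/9)·25 + (4/9)·0 + (7/18)·1 + (1/18)·16 = 73/18
Var(X) = 73/18 − (1/18)² = 1313/324 ≈ 4.0525

4.0525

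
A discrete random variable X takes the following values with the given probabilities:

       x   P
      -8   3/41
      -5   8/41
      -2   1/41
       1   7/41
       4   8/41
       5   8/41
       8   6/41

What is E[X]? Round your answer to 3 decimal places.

1.488

E[X] = (3/41)·(-8) + (8/41)·(-5) + (1/41)·(-2) + (7/41)·1 + (8/41)·4 + (8/41)·5 + (6/41)·8
     = 61/41 ≈ 1.488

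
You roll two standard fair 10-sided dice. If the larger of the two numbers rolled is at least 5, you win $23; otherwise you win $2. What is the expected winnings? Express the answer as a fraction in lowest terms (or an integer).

491/25 dollars

E[payout] = (4/25)·2 + (21/25)·23 = 491/25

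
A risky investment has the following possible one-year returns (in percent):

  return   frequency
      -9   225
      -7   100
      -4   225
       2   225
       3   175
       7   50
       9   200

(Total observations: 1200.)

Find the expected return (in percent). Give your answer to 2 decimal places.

-0.42

Total = 1200, so P(return=-9) = 225/1200, etc.
E[X] = (3/16)·(-9) + (1/12)·(-7) + (3/16)·(-4) + (3/16)·2 + (7/48)·3 + (1/24)·7 + (1/6)·9
     = -5/12 ≈ -0.42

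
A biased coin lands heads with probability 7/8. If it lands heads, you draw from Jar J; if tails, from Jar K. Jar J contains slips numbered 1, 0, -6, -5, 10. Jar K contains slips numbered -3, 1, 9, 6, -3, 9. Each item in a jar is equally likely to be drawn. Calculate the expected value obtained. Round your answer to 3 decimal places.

E[X | Jar J] = (1 + 0 − 6 − 5 + 10)/5 = 0
E[X | Jar K] = (-3 + 1 + 9 + 6 − 3 + 9)/6 = 19/6
E[X] = (7/8)·0 + (1/8)·19/6 = 19/48 ≈ 0.396

0.396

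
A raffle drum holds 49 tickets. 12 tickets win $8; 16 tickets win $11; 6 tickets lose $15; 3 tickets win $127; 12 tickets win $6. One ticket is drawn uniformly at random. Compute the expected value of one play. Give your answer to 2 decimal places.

$12.96

E[payout] = (12/49)·8 + (16/49)·11 + (6/49)·(-15) + (3/49)·127 + (12/49)·6 = 635/49
≈ $12.96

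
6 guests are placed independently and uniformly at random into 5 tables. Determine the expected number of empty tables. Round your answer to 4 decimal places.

Let Xⱼ=1 if table j is empty. P(Xⱼ=1) = ((5-1)/5)^6 = 4096/15625.
By linearity, E[#empty] = 5·4096/15625 = 4096/3125.
≈ 1.3107

1.3107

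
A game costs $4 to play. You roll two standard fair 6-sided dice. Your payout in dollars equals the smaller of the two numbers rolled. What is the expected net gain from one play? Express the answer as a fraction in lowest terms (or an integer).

Distribution of the smaller of the two numbers rolled: 1 w.p. 11/36, 2 w.p. 1/4, 3 w.p. 7/36, 4 w.p. 5/36, 5 w.p. 1/12, 6 w.p. 1/36
E[payout] = (11/36)·1 + (1/4)·2 + (7/36)·3 + (5/36)·4 + (1/12)·5 + (1/36)·6 = 91/36
Expected profit = 91/36 − 4 = -53/36

-53/36 dollars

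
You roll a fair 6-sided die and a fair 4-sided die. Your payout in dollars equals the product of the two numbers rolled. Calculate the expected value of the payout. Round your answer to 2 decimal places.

Distribution of the product of the two numbers rolled: 1 w.p. 1/24, 2 w.p. 1/12, 3 w.p. 1/12, 4 w.p. 1/8, 5 w.p. 1/24, 6 w.p. 1/8, …
E[payout] = (1/24)·1 + (1/12)·2 + (1/12)·3 + (1/8)·4 + (1/24)·5 + (1/8)·6 + (1/12)·8 + (1/24)·9 + (1/24)·10 + (1/8)·12 + (1/24)·15 + (1/24)·16 + (1/24)·18 + (1/24)·20 + (1/24)·24 = 35/4
≈ $8.75

$8.75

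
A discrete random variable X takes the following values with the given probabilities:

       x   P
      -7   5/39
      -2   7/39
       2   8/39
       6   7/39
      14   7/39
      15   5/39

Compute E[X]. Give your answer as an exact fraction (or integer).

14/3

E[X] = (5/39)·(-7) + (7/39)·(-2) + (8/39)·2 + (7/39)·6 + (7/39)·14 + (5/39)·15
     = 14/3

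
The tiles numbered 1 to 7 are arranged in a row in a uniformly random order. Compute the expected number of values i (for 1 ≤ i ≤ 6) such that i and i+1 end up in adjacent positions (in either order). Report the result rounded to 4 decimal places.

For each i ∈ {1,…,6}, let Xᵢ = 1 if i and i+1 are adjacent. P(Xᵢ=1) = 2·(7−1)!/7! = 2/7.
By linearity, E[ΣXᵢ] = (6)·(2/7) = 12/7.
≈ 1.7143

1.7143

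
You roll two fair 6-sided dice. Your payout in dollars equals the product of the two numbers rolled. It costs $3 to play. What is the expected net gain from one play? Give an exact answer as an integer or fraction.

37/4 dollars

Distribution of the product of the two numbers rolled: 1 w.p. 1/36, 2 w.p. 1/18, 3 w.p. 1/18, 4 w.p. 1/12, 5 w.p. 1/18, 6 w.p. 1/9, …
E[payout] = (1/36)·1 + (1/18)·2 + (1/18)·3 + (1/12)·4 + (1/18)·5 + (1/9)·6 + (1/18)·8 + (1/36)·9 + (1/18)·10 + (1/9)·12 + (1/18)·15 + (1/36)·16 + (1/18)·18 + (1/18)·20 + (1/18)·24 + (1/36)·25 + (1/18)·30 + (1/36)·36 = 49/4
Expected profit = 49/4 − 3 = 37/4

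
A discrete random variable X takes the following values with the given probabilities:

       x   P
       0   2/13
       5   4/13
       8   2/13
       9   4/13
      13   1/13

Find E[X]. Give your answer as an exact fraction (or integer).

85/13

E[X] = (2/13)·0 + (4/13)·5 + (2/13)·8 + (4/13)·9 + (1/13)·13
     = 85/13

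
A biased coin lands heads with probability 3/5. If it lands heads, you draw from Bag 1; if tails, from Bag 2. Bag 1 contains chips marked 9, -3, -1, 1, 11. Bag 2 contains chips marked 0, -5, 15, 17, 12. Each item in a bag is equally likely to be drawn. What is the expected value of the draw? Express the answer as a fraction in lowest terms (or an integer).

E[X | Bag 1] = (9 − 3 − 1 + 1 + 11)/5 = 17/5
E[X | Bag 2] = (0 − 5 + 15 + 17 + 12)/5 = 39/5
E[X] = (3/5)·17/5 + (2/5)·39/5 = 129/25

129/25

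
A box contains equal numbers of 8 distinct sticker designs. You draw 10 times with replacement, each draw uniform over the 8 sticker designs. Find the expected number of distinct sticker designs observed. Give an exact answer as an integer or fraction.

791266575/134217728

Let Xⱼ=1 if type j appears at least once. P(Xⱼ=1) = 1 − ((8−1)/8)^10 = 791266575/1073741824.
E[#distinct] = 8·791266575/1073741824 = 791266575/134217728.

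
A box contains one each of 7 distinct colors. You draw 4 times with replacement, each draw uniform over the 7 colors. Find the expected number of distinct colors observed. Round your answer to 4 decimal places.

3.2216

Let Xⱼ=1 if type j appears at least once. P(Xⱼ=1) = 1 − ((7−1)/7)^4 = 1105/2401.
E[#distinct] = 7·1105/2401 = 1105/343.
≈ 3.2216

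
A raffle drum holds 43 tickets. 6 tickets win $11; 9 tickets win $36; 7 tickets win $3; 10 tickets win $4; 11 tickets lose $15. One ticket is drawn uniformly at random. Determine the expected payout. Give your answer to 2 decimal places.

E[payout] = (6/43)·11 + (9/43)·36 + (7/43)·3 + (10/43)·4 + (11/43)·(-15) = 286/43
≈ $6.65

$6.65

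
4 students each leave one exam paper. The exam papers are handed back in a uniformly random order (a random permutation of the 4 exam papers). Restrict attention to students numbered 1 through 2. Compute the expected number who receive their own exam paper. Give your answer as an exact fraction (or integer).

Let Xᵢ = 1 if person i gets their own exam paper. For each i, P(Xᵢ=1) = 1/4.
By linearity of expectation, E[X₁+…+X_2] = 2·(1/4) = 1/2.

1/2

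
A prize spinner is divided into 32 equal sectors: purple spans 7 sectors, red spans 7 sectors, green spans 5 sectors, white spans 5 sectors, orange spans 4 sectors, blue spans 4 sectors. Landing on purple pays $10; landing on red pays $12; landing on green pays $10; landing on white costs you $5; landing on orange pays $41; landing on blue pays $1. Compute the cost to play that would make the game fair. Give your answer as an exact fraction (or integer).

347/32 dollars

E[payout] = (7/32)·10 + (7/32)·12 + (5/32)·10 + (5/32)·(-5) + (4/32)·41 + (4/32)·1 = 347/32
Fair fee = E[payout] = 347/32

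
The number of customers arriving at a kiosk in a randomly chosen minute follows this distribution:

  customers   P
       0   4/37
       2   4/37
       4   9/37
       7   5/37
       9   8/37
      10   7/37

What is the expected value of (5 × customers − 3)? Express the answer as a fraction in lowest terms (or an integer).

994/37

E[5x-3] = (4/37)·(-3) + (4/37)·7 + (9/37)·17 + (5/37)·32 + (8/37)·42 + (7/37)·47
     = 994/37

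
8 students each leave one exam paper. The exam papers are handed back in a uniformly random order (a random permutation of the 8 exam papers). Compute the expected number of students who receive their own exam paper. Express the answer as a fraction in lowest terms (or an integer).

Let Xᵢ = 1 if person i gets their own exam paper. For each i, P(Xᵢ=1) = 1/8.
By linearity of expectation, E[X₁+…+X_8] = 8·(1/8) = 1.

1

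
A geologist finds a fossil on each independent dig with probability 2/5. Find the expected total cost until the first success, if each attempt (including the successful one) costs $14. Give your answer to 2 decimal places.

E[#attempts] = 1/p = 5/2; E[cost] = 14·5/2 = 35.
≈ 35.00

$35.00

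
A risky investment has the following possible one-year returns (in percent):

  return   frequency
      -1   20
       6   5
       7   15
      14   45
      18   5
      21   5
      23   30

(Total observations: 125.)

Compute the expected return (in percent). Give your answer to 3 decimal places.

Total = 125, so P(return=-1) = 20/125, etc.
E[X] = (4/25)·(-1) + (1/25)·6 + (3/25)·7 + (9/25)·14 + (1/25)·18 + (1/25)·21 + (6/25)·23
     = 326/25 ≈ 13.040

13.040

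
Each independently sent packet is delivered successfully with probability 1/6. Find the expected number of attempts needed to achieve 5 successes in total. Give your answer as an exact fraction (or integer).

By linearity (sum of 5 independent geometric waits), E[trials] = 5/p = 5/(1/6) = 30.

30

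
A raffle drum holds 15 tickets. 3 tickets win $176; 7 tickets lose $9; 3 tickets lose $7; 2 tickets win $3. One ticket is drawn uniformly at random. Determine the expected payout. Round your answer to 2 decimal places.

E[payout] = (3/15)·176 + (7/15)·(-9) + (3/15)·(-7) + (2/15)·3 = 30
≈ $30.00

$30.00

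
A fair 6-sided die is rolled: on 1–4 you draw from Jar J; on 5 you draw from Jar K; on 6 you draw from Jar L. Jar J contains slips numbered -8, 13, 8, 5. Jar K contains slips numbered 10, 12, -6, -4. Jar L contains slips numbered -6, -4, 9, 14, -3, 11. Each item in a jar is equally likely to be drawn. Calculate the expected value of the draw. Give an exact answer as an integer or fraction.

E[X | Jar J] = (-8 + 13 + 8 + 5)/4 = 9/2
E[X | Jar K] = (10 + 12 − 6 − 4)/4 = 3
E[X | Jar L] = (-6 − 4 + 9 + 14 − 3 + 11)/6 = 7/2
E[X] = (2/3)·9/2 + (1/6)·3 + (1/6)·7/2 = 49/12

49/12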